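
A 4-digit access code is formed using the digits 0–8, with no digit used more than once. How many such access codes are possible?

This is a permutation of 4 out of 9: P(9,4) = 9!/5!.
9 × 8 × 7 × 6 = 3024.

3024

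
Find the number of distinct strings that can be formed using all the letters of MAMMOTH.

Letter multiplicities in MAMMOTH: A×1, H×1, M×3, O×1, T×1.
So there are 7! / (3!) = 840 distinguishable arrangements.

840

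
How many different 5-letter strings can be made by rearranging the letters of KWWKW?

KWWKW has 5 letters with K appearing twice and W appearing 3 times.
So there are 5! / (3!·2!) = 10 distinguishable arrangements.

10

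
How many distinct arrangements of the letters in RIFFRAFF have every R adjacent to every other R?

210

Treat the 2 copies of R as a single block. The multiset to arrange is then {RR, A, F, F, F, F, I}, 7 items in all.
That gives (7)!/(4!) = 210 arrangements.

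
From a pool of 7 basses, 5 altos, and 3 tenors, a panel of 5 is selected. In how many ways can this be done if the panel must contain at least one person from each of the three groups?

With no constraint there are C(15,5) = 3003 possible selections.
Selections missing a whole group: no basses → C(8,5) = 56; no altos → C(10,5) = 252; no tenors → C(12,5) = 792.
Add back selections omitting two groups (i.e. drawn from a single group): C(7,5) + C(5,5) + C(3,5) = 22.
By inclusion–exclusion: 3003 − 1100 + 22 = 1925.

1925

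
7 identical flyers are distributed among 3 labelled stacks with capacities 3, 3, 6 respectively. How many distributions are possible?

Without the upper bounds there are C(9,2) = 36 ways to split 7 among 3 stacks.
Subtract solutions that violate a single cap (substitute x_i' = x_i − (cap_i+1)): x_1 ≥ 4 gives C(5,2) = 10; x_2 ≥ 4 gives C(5,2) = 10; x_3 ≥ 7 gives C(2,2) = 1. Together 21.
No two caps can be exceeded simultaneously, so the pair terms are all 0.
By inclusion–exclusion the count is 36 − 21 + 0 = 15.

15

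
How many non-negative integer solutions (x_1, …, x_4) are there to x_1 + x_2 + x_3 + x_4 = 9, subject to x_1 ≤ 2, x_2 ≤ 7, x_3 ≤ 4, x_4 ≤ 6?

Without the upper bounds there are C(12,3) = 220 ways to split 9 among 4 variables.
Subtract solutions that violate a single cap (substitute x_i' = x_i − (cap_i+1)): x_1 ≥ 3 gives C(9,3) = 84; x_2 ≥ 8 gives C(4,3) = 4; x_3 ≥ 5 gives C(7,3) = 35; x_4 ≥ 7 gives C(5,3) = 10. Together 133.
Add back pairs where two caps are both exceeded: 0 + 4 + 0 + 0 + 0 + 0 = 4.
By inclusion–exclusion the count is 220 − 133 + 4 = 91.

91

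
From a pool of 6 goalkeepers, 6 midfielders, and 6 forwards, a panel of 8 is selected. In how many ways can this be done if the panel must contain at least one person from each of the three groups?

42273

Total 8-person selections from all 18: C(18,8) = 43758.
Subtract selections that omit an entire group: no goalkeepers → C(12,8) = 495; no midfielders → C(12,8) = 495; no forwards → C(12,8) = 495.
Add back selections omitting two groups (i.e. drawn from a single group): C(6,8) + C(6,8) + C(6,8) = 0.
By inclusion–exclusion: 43758 − 1485 + 0 = 42273.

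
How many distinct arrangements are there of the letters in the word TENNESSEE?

3780

TENNESSEE has 9 letters with E appearing 4 times, N appearing twice, and S appearing twice.
Dividing 9! = 362880 by 4!·2!·2! = 96 for the repeated letters gives 3780.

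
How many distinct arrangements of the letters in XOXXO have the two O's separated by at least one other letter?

There are 5!/(3!·2!) = 10 arrangements of XOXXO in total.
If the two O's are adjacent, glue them into one block, leaving 4 items to arrange: (4)!/(3!) = 4 ways.
Subtracting, 10 − 4 = 6 arrangements keep the O's apart.

6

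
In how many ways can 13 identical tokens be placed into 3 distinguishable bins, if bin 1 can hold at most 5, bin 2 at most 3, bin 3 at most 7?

By stars and bars, unrestricted non-negative solutions to x_1+…+x_3 = 13 number C(13+2,2) = 105.
Subtract solutions that violate a single cap (substitute x_i' = x_i − (cap_i+1)): x_1 ≥ 6 gives C(9,2) = 36; x_2 ≥ 4 gives C(11,2) = 55; x_3 ≥ 8 gives C(7,2) = 21. Together 112.
Add back pairs where two caps are both exceeded: 10 + 0 + 3 = 13.
By inclusion–exclusion the count is 105 − 112 + 13 = 6.

6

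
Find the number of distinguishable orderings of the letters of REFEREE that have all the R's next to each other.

30

Treat the 2 copies of R as a single block. The multiset to arrange is then {RR, E, E, E, E, F}, 6 items in all.
That gives (6)!/(4!) = 30 arrangements.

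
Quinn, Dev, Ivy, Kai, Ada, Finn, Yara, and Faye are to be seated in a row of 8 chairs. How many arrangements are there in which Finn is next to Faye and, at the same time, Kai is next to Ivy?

Treat {Finn,Faye} as one block (2 orders) and {Kai,Ivy} as another (2 orders).
That leaves 6 units to arrange: 2 × 2 × 6! = 4 × 720 = 2880.

2880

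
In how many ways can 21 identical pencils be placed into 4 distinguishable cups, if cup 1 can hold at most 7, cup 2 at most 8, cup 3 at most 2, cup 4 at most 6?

10

By stars and bars, unrestricted non-negative solutions to x_1+…+x_4 = 21 number C(21+3,3) = 2024.
Subtract solutions that violate a single cap (substitute x_i' = x_i − (cap_i+1)): x_1 ≥ 8 gives C(16,3) = 560; x_2 ≥ 9 gives C(15,3) = 455; x_3 ≥ 3 gives C(21,3) = 1330; x_4 ≥ 7 gives C(17,3) = 680. Together 3025.
Add back pairs where two caps are both exceeded: 35 + 286 + 84 + 220 + 56 + 364 = 1045.
Subtract triples: 4 + 0 + 20 + 10 = 34.
By inclusion–exclusion the count is 2024 − 3025 + 1045 − 34 = 10.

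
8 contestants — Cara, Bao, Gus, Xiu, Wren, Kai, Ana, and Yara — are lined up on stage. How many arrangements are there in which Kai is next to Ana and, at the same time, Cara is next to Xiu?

Treat {Kai,Ana} as one block (2 orders) and {Cara,Xiu} as another (2 orders).
That leaves 6 units to arrange: 2 × 2 × 6! = 4 × 720 = 2880.

2880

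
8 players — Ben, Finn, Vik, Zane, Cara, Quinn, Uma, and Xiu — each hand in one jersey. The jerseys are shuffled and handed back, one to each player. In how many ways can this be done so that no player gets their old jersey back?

14833

Count assignments avoiding every fixed point. For any j of the 8 players fixed to their old jersey, the other 8−j can be arranged in (8−j)! ways.
By inclusion–exclusion this is Σ_{j=0}^{8} (−1)^j C(8,j)·(8−j)!.
Computing: 40320 − 40320 + 20160 − 6720 + 1680 − 336 + 56 − 8 + 1 = 14833.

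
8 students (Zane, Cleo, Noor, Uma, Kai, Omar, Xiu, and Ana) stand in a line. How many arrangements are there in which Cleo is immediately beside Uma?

Place the 6 others and the Cleo-Uma pair as 7 objects in a line; the pair has 2 internal arrangements.
That gives 2 × 7! = 2 × 5040 = 10080.

10080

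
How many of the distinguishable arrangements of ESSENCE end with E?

Fix E in the last position and arrange the remaining 6 letters.
Those 6 letters have E appearing twice and S appearing twice, giving (6)!/(2!·2!) = 180.

180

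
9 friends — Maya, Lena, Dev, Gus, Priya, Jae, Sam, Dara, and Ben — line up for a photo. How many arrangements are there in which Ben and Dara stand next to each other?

80640

Treat {Ben, Dara} as a single unit. There are 8 units to order, and the pair itself can be ordered 2 ways.
So the count is 2·(8)! = 80640.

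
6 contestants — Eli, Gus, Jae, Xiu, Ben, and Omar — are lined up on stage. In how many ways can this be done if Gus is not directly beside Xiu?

480

Of the 6! = 720 arrangements, those with Gus and Xiu adjacent number 2 × 5! = 240 (treat the pair as a block with 2 internal orders).
So 720 − 240 = 480 arrangements keep them apart.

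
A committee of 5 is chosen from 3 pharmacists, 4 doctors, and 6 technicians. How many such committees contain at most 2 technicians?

Split by how many technicians are chosen (0 through 2).
Sum: C(6,0)·C(7,5) + C(6,1)·C(7,4) + C(6,2)·C(7,3) = 21 + 210 + 525 = 756.

756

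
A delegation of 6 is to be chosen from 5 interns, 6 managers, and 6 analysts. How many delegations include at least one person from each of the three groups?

With no constraint there are C(17,6) = 12376 possible selections.
Subtract selections that omit an entire group: no interns → C(12,6) = 924; no managers → C(11,6) = 462; no analysts → C(11,6) = 462.
Add back selections omitting two groups (i.e. drawn from a single group): C(5,6) + C(6,6) + C(6,6) = 2.
By inclusion–exclusion: 12376 − 1848 + 2 = 10530.

10530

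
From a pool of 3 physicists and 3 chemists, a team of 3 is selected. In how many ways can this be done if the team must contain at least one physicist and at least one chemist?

Unrestricted: C(6,3) = 20 ways to pick any 3 of the 6.
Selections missing a whole group: no physicists → C(3,3) = 1; no chemists → C(3,3) = 1.
Both groups omitted at once is impossible, so 20 − 2 = 18.

18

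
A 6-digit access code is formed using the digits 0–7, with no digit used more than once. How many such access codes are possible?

With no repetition, fill the 6 digits in order: 8 choices, then 7, down to 3.
That product is 8 × 7 × 6 × 5 × 4 × 3 = 20160.

20160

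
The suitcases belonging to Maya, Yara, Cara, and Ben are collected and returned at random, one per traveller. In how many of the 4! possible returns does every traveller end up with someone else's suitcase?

9

This is the derangement count D_4: permutations of 4 items with no fixed point.
By inclusion–exclusion this is Σ_{j=0}^{4} (−1)^j C(4,j)·(4−j)!.
Computing: 24 − 24 + 12 − 4 + 1 = 9.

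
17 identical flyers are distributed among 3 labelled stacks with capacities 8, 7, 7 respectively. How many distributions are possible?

Ignoring the caps, the number of non-negative solutions to x_1+…+x_3 = 17 is C(19,2) = 171.
Subtract solutions that violate a single cap (substitute x_i' = x_i − (cap_i+1)): x_1 ≥ 9 gives C(10,2) = 45; x_2 ≥ 8 gives C(11,2) = 55; x_3 ≥ 8 gives C(11,2) = 55. Together 155.
Add back pairs where two caps are both exceeded: 1 + 1 + 3 = 5.
By inclusion–exclusion the count is 171 − 155 + 5 = 21.

21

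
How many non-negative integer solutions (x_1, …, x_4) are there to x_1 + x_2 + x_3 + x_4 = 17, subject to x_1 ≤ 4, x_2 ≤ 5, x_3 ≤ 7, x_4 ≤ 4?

20

Without the upper bounds there are C(20,3) = 1140 ways to split 17 among 4 variables.
Subtract solutions that violate a single cap (substitute x_i' = x_i − (cap_i+1)): x_1 ≥ 5 gives C(15,3) = 455; x_2 ≥ 6 gives C(14,3) = 364; x_3 ≥ 8 gives C(12,3) = 220; x_4 ≥ 5 gives C(15,3) = 455. Together 1494.
Add back pairs where two caps are both exceeded: 84 + 35 + 120 + 20 + 84 + 35 = 378.
Subtract triples: 0 + 4 + 0 + 0 = 4.
By inclusion–exclusion the count is 1140 − 1494 + 378 − 4 = 20.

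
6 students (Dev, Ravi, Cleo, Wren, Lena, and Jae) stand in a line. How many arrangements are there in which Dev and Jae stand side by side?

240

Place the 4 others and the Dev-Jae pair as 5 objects in a line; the pair has 2 internal arrangements.
That gives 2 × 5! = 2 × 120 = 240.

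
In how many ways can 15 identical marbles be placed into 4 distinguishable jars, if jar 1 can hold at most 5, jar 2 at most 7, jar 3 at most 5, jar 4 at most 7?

By stars and bars, unrestricted non-negative solutions to x_1+…+x_4 = 15 number C(15+3,3) = 816.
Subtract solutions that violate a single cap (substitute x_i' = x_i − (cap_i+1)): x_1 ≥ 6 gives C(12,3) = 220; x_2 ≥ 8 gives C(10,3) = 120; x_3 ≥ 6 gives C(12,3) = 220; x_4 ≥ 8 gives C(10,3) = 120. Together 680.
Add back pairs where two caps are both exceeded: 4 + 20 + 4 + 4 + 0 + 4 = 36.
By inclusion–exclusion the count is 816 − 680 + 36 = 172.

172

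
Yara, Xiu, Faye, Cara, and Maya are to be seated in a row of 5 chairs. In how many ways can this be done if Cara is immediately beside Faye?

48

Treat {Cara, Faye} as a single unit. There are 4 units to order, and the pair itself can be ordered 2 ways.
That gives 2 × 4! = 2 × 24 = 48.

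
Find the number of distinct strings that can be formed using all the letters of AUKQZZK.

1260

AUKQZZK has 7 letters with K appearing twice and Z appearing twice.
Dividing 7! = 5040 by 2!·2! = 4 for the repeated letters gives 1260.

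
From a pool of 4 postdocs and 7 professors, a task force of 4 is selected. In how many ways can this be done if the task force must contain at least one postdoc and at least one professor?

294

With no constraint there are C(11,4) = 330 possible selections.
Selections missing a whole group: no postdocs → C(7,4) = 35; no professors → C(4,4) = 1.
Both groups omitted at once is impossible, so 330 − 36 = 294.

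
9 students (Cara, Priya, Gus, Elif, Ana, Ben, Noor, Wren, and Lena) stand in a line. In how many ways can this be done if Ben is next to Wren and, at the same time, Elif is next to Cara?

20160

Treat {Ben,Wren} as one block (2 orders) and {Elif,Cara} as another (2 orders).
That leaves 7 units to arrange: 2 × 2 × 7! = 4 × 5040 = 20160.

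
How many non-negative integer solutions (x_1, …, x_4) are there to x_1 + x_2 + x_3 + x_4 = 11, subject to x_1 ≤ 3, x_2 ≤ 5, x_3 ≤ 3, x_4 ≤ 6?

63

Ignoring the caps, the number of non-negative solutions to x_1+…+x_4 = 11 is C(14,3) = 364.
Subtract solutions that violate a single cap (substitute x_i' = x_i − (cap_i+1)): x_1 ≥ 4 gives C(10,3) = 120; x_2 ≥ 6 gives C(8,3) = 56; x_3 ≥ 4 gives C(10,3) = 120; x_4 ≥ 7 gives C(7,3) = 35. Together 331.
Add back pairs where two caps are both exceeded: 4 + 20 + 1 + 4 + 0 + 1 = 30.
By inclusion–exclusion the count is 364 − 331 + 30 = 63.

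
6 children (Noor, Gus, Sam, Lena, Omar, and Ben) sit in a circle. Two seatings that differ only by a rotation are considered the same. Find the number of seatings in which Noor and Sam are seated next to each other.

48

Glue Noor and Sam into a block (2 internal orders). Seating 5 units around a circle gives (4)! arrangements.
So 2 × (4)! = 2 × 24 = 48.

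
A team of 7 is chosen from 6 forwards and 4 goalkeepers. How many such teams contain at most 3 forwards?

Split by how many forwards are chosen (0 through 3).
Sum: C(6,0)·C(4,7) + C(6,1)·C(4,6) + C(6,2)·C(4,5) + C(6,3)·C(4,4) = 0 + 0 + 0 + 20 = 20.

20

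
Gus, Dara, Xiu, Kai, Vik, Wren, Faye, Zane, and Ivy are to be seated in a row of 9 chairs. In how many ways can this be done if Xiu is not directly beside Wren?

Of the 9! = 362880 arrangements, those with Xiu and Wren adjacent number 2 × 8! = 80640 (treat the pair as a block with 2 internal orders).
So 362880 − 80640 = 282240 arrangements keep them apart.

282240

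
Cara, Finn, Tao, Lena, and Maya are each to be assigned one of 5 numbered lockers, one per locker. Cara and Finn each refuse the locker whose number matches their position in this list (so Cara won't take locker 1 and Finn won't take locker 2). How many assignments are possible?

78

Let Aᵢ (for i ∈ {1, 2}) be the placements that put person i in their forbidden locker. Any j of these fix j positions, leaving (5−j)! ways to fill the rest, and there are C(2,j) ways to pick which j.
By inclusion–exclusion, the number of valid placements is Σ_{j=0}^{2} (−1)^j C(2,j)·(5−j)!.
Computing: 120 − 48 + 6 = 78.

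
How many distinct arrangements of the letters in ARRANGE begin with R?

Fix R in the first position and arrange the remaining 6 letters.
Those 6 letters have A appearing twice, giving (6)!/(2!) = 360.

360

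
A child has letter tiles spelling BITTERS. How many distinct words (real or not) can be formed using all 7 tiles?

Letter multiplicities in BITTERS: B×1, E×1, I×1, R×1, S×1, T×2.
The number of distinct arrangements is 7!/(2!) = 5040/2 = 2520.

2520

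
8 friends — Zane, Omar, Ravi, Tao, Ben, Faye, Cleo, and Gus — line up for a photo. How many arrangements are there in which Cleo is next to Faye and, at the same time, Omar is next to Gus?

Treat {Cleo,Faye} as one block (2 orders) and {Omar,Gus} as another (2 orders).
That leaves 6 units to arrange: 2 × 2 × 6! = 4 × 720 = 2880.

2880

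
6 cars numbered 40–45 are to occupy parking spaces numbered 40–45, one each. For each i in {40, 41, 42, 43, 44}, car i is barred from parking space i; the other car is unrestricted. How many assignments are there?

309

Let Aᵢ (for 40 ≤ i ≤ 44) be the placements that put car i in its forbidden parking space. Any j of these fix j positions, leaving (6−j)! ways to fill the rest, and there are C(5,j) ways to pick which j.
By inclusion–exclusion, the number of valid placements is Σ_{j=0}^{5} (−1)^j C(5,j)·(6−j)!.
Computing: 720 − 600 + 240 − 60 + 10 − 1 = 309.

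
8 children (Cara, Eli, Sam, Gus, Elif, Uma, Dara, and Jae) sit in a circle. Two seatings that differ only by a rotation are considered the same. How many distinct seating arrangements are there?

5040

Seat Cara anywhere (absorbing the rotational symmetry), then permute the other 7: (7)! = 5040.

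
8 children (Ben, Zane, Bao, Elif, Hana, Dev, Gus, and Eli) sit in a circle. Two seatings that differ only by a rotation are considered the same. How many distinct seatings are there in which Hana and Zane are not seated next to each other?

Without the restriction there are (7)! = 5040 seatings.
Those with Hana next to Zane: fuse the pair into one unit and seat 7 units around a circle — 2·(6)! = 1440.
Subtracting, 5040 − 1440 = 3600.

3600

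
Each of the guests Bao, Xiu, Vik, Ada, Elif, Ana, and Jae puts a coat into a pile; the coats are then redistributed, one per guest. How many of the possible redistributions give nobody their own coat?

Let Aᵢ be the assignments in which guest i gets their own coat. We want the size of the complement of A₁∪…∪A_7.
By inclusion–exclusion this is Σ_{j=0}^{7} (−1)^j C(7,j)·(7−j)!.
Computing: 5040 − 5040 + 2520 − 840 + 210 − 42 + 7 − 1 = 1854.

1854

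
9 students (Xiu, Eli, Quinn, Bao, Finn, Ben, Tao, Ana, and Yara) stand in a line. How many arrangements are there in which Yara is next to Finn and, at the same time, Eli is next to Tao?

Treat {Yara,Finn} as one block (2 orders) and {Eli,Tao} as another (2 orders).
That leaves 7 units to arrange: 2 × 2 × 7! = 4 × 5040 = 20160.

20160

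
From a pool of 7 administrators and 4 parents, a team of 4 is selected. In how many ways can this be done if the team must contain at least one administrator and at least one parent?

Unrestricted: C(11,4) = 330 ways to pick any 4 of the 11.
Selections missing a whole group: no administrators → C(4,4) = 1; no parents → C(7,4) = 35.
Both groups omitted at once is impossible, so 330 − 36 = 294.

294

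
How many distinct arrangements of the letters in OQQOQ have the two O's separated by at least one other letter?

6

Total arrangements of OQQOQ: 5!/(3!·2!) = 10.
If the two O's are adjacent, glue them into one block, leaving 4 items to arrange: (4)!/(3!) = 4 ways.
Subtracting, 10 − 4 = 6 arrangements keep the O's apart.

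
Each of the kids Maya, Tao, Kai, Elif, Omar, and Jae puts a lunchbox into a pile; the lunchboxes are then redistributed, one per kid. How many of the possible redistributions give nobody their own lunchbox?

265

Count assignments avoiding every fixed point. For any j of the 6 kids fixed to their own lunchbox, the other 6−j can be arranged in (6−j)! ways.
By inclusion–exclusion this is Σ_{j=0}^{6} (−1)^j C(6,j)·(6−j)!.
Computing: 720 − 720 + 360 − 120 + 30 − 6 + 1 = 265.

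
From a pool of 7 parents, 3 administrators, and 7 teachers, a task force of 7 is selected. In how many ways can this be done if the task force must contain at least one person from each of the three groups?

15778

Unrestricted: C(17,7) = 19448 ways to pick any 7 of the 17.
Subtract selections that omit an entire group: no parents → C(10,7) = 120; no administrators → C(14,7) = 3432; no teachers → C(10,7) = 120.
Add back selections omitting two groups (i.e. drawn from a single group): C(7,7) + C(3,7) + C(7,7) = 2.
By inclusion–exclusion: 19448 − 3672 + 2 = 15778.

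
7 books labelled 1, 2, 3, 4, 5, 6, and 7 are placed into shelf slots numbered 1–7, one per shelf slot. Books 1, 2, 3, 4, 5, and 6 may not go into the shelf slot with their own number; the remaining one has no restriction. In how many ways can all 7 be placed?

Let Aᵢ (for 1 ≤ i ≤ 6) be the placements that put book i in its forbidden shelf slot. Any j of these fix j positions, leaving (7−j)! ways to fill the rest, and there are C(6,j) ways to pick which j.
By inclusion–exclusion, the number of valid placements is Σ_{j=0}^{6} (−1)^j C(6,j)·(7−j)!.
Computing: 5040 − 4320 + 1800 − 480 + 90 − 12 + 1 = 2119.

2119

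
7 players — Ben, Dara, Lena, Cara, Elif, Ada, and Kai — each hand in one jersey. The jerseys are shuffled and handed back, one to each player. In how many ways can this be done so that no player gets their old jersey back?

1854

Count assignments avoiding every fixed point. For any j of the 7 players fixed to their old jersey, the other 7−j can be arranged in (7−j)! ways.
By inclusion–exclusion this is Σ_{j=0}^{7} (−1)^j C(7,j)·(7−j)!.
Computing: 5040 − 5040 + 2520 − 840 + 210 − 42 + 7 − 1 = 1854.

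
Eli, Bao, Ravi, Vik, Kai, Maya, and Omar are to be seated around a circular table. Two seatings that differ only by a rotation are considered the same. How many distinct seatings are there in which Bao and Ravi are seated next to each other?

240

Treat {Bao, Ravi} as one unit (2 internal orders) and seat the resulting 6 units around the table: (5)! circular arrangements.
So 2 × (5)! = 2 × 120 = 240.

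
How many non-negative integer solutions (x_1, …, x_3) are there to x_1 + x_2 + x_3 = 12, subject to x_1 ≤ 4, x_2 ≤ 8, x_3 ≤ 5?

20

By stars and bars, unrestricted non-negative solutions to x_1+…+x_3 = 12 number C(12+2,2) = 91.
Subtract solutions that violate a single cap (substitute x_i' = x_i − (cap_i+1)): x_1 ≥ 5 gives C(9,2) = 36; x_2 ≥ 9 gives C(5,2) = 10; x_3 ≥ 6 gives C(8,2) = 28. Together 74.
Add back pairs where two caps are both exceeded: 0 + 3 + 0 = 3.
By inclusion–exclusion the count is 91 − 74 + 3 = 20.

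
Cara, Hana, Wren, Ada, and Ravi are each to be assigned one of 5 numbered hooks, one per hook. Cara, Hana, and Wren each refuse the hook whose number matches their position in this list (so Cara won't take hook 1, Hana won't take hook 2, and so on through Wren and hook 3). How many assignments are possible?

Let Aᵢ (for i ∈ {1, 2, 3}) be the placements that put person i in their forbidden hook. Any j of these fix j positions, leaving (5−j)! ways to fill the rest, and there are C(3,j) ways to pick which j.
By inclusion–exclusion, the number of valid placements is Σ_{j=0}^{3} (−1)^j C(3,j)·(5−j)!.
Computing: 120 − 72 + 18 − 2 = 64.

64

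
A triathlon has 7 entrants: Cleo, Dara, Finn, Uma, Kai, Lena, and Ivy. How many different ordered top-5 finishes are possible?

This is an ordered selection of 5 from 7: P(7,5).
That gives 7 × 6 × 5 × 4 × 3 = 2520.

2520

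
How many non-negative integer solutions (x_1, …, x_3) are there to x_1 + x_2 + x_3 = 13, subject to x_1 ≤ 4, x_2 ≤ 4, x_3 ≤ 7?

6

Ignoring the caps, the number of non-negative solutions to x_1+…+x_3 = 13 is C(15,2) = 105.
Subtract solutions that violate a single cap (substitute x_i' = x_i − (cap_i+1)): x_1 ≥ 5 gives C(10,2) = 45; x_2 ≥ 5 gives C(10,2) = 45; x_3 ≥ 8 gives C(7,2) = 21. Together 111.
Add back pairs where two caps are both exceeded: 10 + 1 + 1 = 12.
By inclusion–exclusion the count is 105 − 111 + 12 = 6.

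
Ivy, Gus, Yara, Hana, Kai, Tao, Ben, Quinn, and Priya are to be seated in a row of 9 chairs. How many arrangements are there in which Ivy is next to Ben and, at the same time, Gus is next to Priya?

20160

Treat {Ivy,Ben} as one block (2 orders) and {Gus,Priya} as another (2 orders).
That leaves 7 units to arrange: 2 × 2 × 7! = 4 × 5040 = 20160.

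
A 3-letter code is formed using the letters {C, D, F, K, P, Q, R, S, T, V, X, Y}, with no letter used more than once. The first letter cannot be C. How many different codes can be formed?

1210

The first letter has 12−1 = 11 choices (anything except C).
The remaining 2 letters are filled from the other 11 symbols without repetition: 11 × 10 = 110.
Total: 11 × 110 = 1210.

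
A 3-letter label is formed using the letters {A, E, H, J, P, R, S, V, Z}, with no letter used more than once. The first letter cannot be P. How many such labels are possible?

The first letter has 9−1 = 8 choices (anything except P).
The remaining 2 letters are filled from the other 8 symbols without repetition: 8 × 7 = 56.
Total: 8 × 56 = 448.

448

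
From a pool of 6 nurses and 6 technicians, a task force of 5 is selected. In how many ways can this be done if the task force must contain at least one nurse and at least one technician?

Total 5-person selections from all 12: C(12,5) = 792.
Selections missing a whole group: no nurses → C(6,5) = 6; no technicians → C(6,5) = 6.
Both groups omitted at once is impossible, so 792 − 12 = 780.

780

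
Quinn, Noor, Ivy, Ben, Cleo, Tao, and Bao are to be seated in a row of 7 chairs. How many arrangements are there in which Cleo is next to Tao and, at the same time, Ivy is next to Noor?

Treat {Cleo,Tao} as one block (2 orders) and {Ivy,Noor} as another (2 orders).
That leaves 5 units to arrange: 2 × 2 × 5! = 4 × 120 = 480.

480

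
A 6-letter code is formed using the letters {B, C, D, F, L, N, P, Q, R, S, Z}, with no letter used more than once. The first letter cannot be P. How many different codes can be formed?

302400

The first letter has 11−1 = 10 choices (anything except P).
The remaining 5 letters are filled from the other 10 symbols without repetition: 10 × 9 × 8 × 7 × 6 = 30240.
Total: 10 × 30240 = 302400.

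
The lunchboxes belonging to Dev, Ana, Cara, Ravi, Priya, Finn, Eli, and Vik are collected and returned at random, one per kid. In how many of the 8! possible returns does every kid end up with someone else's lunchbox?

14833

This is the derangement count D_8: permutations of 8 items with no fixed point.
By inclusion–exclusion this is Σ_{j=0}^{8} (−1)^j C(8,j)·(8−j)!.
Computing: 40320 − 40320 + 20160 − 6720 + 1680 − 336 + 56 − 8 + 1 = 14833.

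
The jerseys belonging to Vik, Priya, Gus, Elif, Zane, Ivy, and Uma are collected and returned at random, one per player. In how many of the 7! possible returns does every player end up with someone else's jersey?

1854

Let Aᵢ be the assignments in which player i gets their old jersey. We want the size of the complement of A₁∪…∪A_7.
By inclusion–exclusion this is Σ_{j=0}^{7} (−1)^j C(7,j)·(7−j)!.
Computing: 5040 − 5040 + 2520 − 840 + 210 − 42 + 7 − 1 = 1854.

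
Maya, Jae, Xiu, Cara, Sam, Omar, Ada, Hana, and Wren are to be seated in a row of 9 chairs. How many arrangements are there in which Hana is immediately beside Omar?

Glue Hana and Omar into one block (2 internal orders), leaving 8 units to arrange in a row.
So the count is 2·(8)! = 80640.

80640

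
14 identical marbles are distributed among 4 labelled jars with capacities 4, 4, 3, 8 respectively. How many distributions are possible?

50

By stars and bars, unrestricted non-negative solutions to x_1+…+x_4 = 14 number C(14+3,3) = 680.
Subtract solutions that violate a single cap (substitute x_i' = x_i − (cap_i+1)): x_1 ≥ 5 gives C(12,3) = 220; x_2 ≥ 5 gives C(12,3) = 220; x_3 ≥ 4 gives C(13,3) = 286; x_4 ≥ 9 gives C(8,3) = 56. Together 782.
Add back pairs where two caps are both exceeded: 35 + 56 + 1 + 56 + 1 + 4 = 153.
Subtract triples: 1 + 0 + 0 + 0 = 1.
By inclusion–exclusion the count is 680 − 782 + 153 − 1 = 50.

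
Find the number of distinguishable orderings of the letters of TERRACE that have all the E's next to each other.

360

Treat the 2 copies of E as a single block. The multiset to arrange is then {EE, A, C, R, R, T}, 6 items in all.
That gives (6)!/(2!) = 360 arrangements.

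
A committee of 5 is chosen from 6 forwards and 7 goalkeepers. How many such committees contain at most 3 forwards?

Split by how many forwards are chosen (0 through 3).
Sum: C(6,0)·C(7,5) + C(6,1)·C(7,4) + C(6,2)·C(7,3) + C(6,3)·C(7,2) = 21 + 210 + 525 + 420 = 1176.

1176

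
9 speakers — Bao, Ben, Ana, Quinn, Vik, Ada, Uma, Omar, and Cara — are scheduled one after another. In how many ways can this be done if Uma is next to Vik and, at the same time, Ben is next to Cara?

Treat {Uma,Vik} as one block (2 orders) and {Ben,Cara} as another (2 orders).
That leaves 7 units to arrange: 2 × 2 × 7! = 4 × 5040 = 20160.

20160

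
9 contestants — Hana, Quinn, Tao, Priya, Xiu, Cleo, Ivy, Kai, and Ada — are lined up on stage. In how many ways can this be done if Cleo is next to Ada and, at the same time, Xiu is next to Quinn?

20160

Treat {Cleo,Ada} as one block (2 orders) and {Xiu,Quinn} as another (2 orders).
That leaves 7 units to arrange: 2 × 2 × 7! = 4 × 5040 = 20160.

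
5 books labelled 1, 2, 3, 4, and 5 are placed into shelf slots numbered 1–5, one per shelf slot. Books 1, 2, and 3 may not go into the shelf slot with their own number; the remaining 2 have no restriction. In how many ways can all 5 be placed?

64

Let Aᵢ (for i ∈ {1, 2, 3}) be the placements that put book i in its forbidden shelf slot. Any j of these fix j positions, leaving (5−j)! ways to fill the rest, and there are C(3,j) ways to pick which j.
By inclusion–exclusion, the number of valid placements is Σ_{j=0}^{3} (−1)^j C(3,j)·(5−j)!.
Computing: 120 − 72 + 18 − 2 = 64.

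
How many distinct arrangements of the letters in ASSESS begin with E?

5

With the first slot taken by E, it remains to arrange the other 5 letters (ASSSS).
Those 5 letters have S appearing 4 times, giving (5)!/(4!) = 5.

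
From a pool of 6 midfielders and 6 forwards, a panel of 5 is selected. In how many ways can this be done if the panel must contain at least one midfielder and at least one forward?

Unrestricted: C(12,5) = 792 ways to pick any 5 of the 12.
Selections missing a whole group: no midfielders → C(6,5) = 6; no forwards → C(6,5) = 6.
Both groups omitted at once is impossible, so 792 − 12 = 780.

780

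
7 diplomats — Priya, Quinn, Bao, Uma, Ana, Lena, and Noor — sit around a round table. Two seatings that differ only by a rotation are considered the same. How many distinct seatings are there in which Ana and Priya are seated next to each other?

240

Glue Ana and Priya into a block (2 internal orders). Seating 6 units around a circle gives (5)! arrangements.
So 2 × (5)! = 2 × 120 = 240.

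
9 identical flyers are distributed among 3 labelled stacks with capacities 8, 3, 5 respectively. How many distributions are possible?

23

Ignoring the caps, the number of non-negative solutions to x_1+…+x_3 = 9 is C(11,2) = 55.
Subtract solutions that violate a single cap (substitute x_i' = x_i − (cap_i+1)): x_1 ≥ 9 gives C(2,2) = 1; x_2 ≥ 4 gives C(7,2) = 21; x_3 ≥ 6 gives C(5,2) = 10. Together 32.
No two caps can be exceeded simultaneously, so the pair terms are all 0.
By inclusion–exclusion the count is 55 − 32 + 0 = 23.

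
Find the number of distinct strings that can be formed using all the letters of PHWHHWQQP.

7560

PHWHHWQQP has 9 letters with H appearing 3 times, P appearing twice, Q appearing twice, and W appearing twice.
So there are 9! / (3!·2!·2!·2!) = 7560 distinguishable arrangements.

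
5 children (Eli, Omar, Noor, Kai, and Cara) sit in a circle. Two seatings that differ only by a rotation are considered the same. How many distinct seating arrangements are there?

24

Fix one person's seat to break rotational symmetry; the remaining 4 people can be arranged in (4)! = 24 ways.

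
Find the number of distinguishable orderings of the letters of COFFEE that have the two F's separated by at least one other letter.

Total arrangements of COFFEE: 6!/(2!·2!) = 180.
Arrangements with the F's together: treat FF as one letter, giving (5)!/(2!) = 60.
Subtracting, 180 − 60 = 120 arrangements keep the F's apart.

120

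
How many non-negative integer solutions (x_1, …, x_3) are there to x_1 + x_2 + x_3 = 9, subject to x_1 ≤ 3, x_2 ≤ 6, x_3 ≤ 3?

Without the upper bounds there are C(11,2) = 55 ways to split 9 among 3 variables.
Subtract solutions that violate a single cap (substitute x_i' = x_i − (cap_i+1)): x_1 ≥ 4 gives C(7,2) = 21; x_2 ≥ 7 gives C(4,2) = 6; x_3 ≥ 4 gives C(7,2) = 21. Together 48.
Add back pairs where two caps are both exceeded: 0 + 3 + 0 = 3.
By inclusion–exclusion the count is 55 − 48 + 3 = 10.

10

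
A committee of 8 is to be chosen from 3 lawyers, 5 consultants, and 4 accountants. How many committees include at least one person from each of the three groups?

Unrestricted: C(12,8) = 495 ways to pick any 8 of the 12.
Selections missing a whole group: no lawyers → C(9,8) = 9; no consultants → C(7,8) = 0; no accountants → C(8,8) = 1.
Add back selections omitting two groups (i.e. drawn from a single group): C(3,8) + C(5,8) + C(4,8) = 0.
By inclusion–exclusion: 495 − 10 + 0 = 485.

485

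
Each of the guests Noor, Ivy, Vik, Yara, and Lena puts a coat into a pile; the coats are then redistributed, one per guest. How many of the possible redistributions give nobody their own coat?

Count assignments avoiding every fixed point. For any j of the 5 guests fixed to their own coat, the other 5−j can be arranged in (5−j)! ways.
By inclusion–exclusion this is Σ_{j=0}^{5} (−1)^j C(5,j)·(5−j)!.
Computing: 120 − 120 + 60 − 20 + 5 − 1 = 44.

44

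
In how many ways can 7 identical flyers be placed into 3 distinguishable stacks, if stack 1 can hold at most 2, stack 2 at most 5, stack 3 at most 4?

12

Without the upper bounds there are C(9,2) = 36 ways to split 7 among 3 stacks.
Subtract solutions that violate a single cap (substitute x_i' = x_i − (cap_i+1)): x_1 ≥ 3 gives C(6,2) = 15; x_2 ≥ 6 gives C(3,2) = 3; x_3 ≥ 5 gives C(4,2) = 6. Together 24.
No two caps can be exceeded simultaneously, so the pair terms are all 0.
By inclusion–exclusion the count is 36 − 24 + 0 = 12.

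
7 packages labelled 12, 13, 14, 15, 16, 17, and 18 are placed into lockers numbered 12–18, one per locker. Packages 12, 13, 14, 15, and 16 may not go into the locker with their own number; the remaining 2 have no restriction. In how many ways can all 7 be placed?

2428

Let Aᵢ (for 12 ≤ i ≤ 16) be the placements that put package i in its forbidden locker. Any j of these fix j positions, leaving (7−j)! ways to fill the rest, and there are C(5,j) ways to pick which j.
By inclusion–exclusion, the number of valid placements is Σ_{j=0}^{5} (−1)^j C(5,j)·(7−j)!.
Computing: 5040 − 3600 + 1200 − 240 + 30 − 2 = 2428.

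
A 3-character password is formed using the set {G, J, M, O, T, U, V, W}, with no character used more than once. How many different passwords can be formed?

336

This is a permutation of 3 out of 8: P(8,3) = 8!/5!.
That product is 8 × 7 × 6 = 336.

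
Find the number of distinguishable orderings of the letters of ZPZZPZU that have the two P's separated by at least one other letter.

Total arrangements of ZPZZPZU: 7!/(4!·2!) = 105.
If the two P's are adjacent, glue them into one block, leaving 6 items to arrange: (6)!/(4!) = 30 ways.
Hence 105 − 30 = 75.

75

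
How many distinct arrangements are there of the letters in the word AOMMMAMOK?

3780

AOMMMAMOK has 9 letters with A appearing twice, M appearing 4 times, and O appearing twice.
So there are 9! / (4!·2!·2!) = 3780 distinguishable arrangements.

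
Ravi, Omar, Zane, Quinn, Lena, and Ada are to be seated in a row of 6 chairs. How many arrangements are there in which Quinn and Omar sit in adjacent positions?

Treat {Quinn, Omar} as a single unit. There are 5 units to order, and the pair itself can be ordered 2 ways.
So the count is 2·(5)! = 240.

240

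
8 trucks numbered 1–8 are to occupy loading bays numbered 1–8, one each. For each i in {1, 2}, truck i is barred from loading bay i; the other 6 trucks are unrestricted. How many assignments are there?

30960

Let Aᵢ (for i ∈ {1, 2}) be the placements that put truck i in its forbidden loading bay. Any j of these fix j positions, leaving (8−j)! ways to fill the rest, and there are C(2,j) ways to pick which j.
By inclusion–exclusion, the number of valid placements is Σ_{j=0}^{2} (−1)^j C(2,j)·(8−j)!.
Computing: 40320 − 10080 + 720 = 30960.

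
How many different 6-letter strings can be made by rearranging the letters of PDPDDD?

15

PDPDDD has 6 letters with D appearing 4 times and P appearing twice.
The number of distinct arrangements is 6!/(4!·2!) = 720/48 = 15.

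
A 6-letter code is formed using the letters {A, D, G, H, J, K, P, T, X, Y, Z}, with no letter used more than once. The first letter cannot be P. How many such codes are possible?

The first letter has 11−1 = 10 choices (anything except P).
The remaining 5 letters are filled from the other 10 symbols without repetition: 10 × 9 × 8 × 7 × 6 = 30240.
Total: 10 × 30240 = 302400.

302400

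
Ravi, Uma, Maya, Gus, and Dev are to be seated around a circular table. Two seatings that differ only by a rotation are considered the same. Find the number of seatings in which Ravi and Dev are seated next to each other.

Treat {Ravi, Dev} as one unit (2 internal orders) and seat the resulting 4 units around the table: (3)! circular arrangements.
So 2 × (3)! = 2 × 6 = 12.

12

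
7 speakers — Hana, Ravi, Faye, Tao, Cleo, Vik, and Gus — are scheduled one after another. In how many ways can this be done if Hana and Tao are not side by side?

3600

There are 7! = 5040 arrangements in all. If Hana and Tao are adjacent, merging them into one block gives 2·(6)! = 1440 arrangements.
Complementary counting: 5040 − 1440 = 3600.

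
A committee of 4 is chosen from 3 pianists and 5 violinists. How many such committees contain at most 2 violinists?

Split by how many violinists are chosen (0 through 2).
Sum: C(5,0)·C(3,4) + C(5,1)·C(3,3) + C(5,2)·C(3,2) = 0 + 5 + 30 = 35.

35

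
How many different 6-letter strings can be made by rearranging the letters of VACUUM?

360

The 6 letters of VACUUM have repeats: U appearing twice.
Dividing 6! = 720 by 2! = 2 for the repeated letters gives 360.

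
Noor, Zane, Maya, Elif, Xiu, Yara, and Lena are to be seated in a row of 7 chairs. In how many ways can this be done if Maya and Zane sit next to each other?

Place the 5 others and the Maya-Zane pair as 6 objects in a line; the pair has 2 internal arrangements.
So the count is 2·(6)! = 1440.

1440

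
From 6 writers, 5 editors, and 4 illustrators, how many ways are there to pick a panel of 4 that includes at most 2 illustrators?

Split by how many illustrators are chosen (0 through 2).
Sum: C(4,0)·C(11,4) + C(4,1)·C(11,3) + C(4,2)·C(11,2) = 330 + 660 + 330 = 1320.

1320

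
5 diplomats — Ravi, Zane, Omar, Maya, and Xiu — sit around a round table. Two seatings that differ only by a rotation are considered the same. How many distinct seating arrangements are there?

Fix one person's seat to break rotational symmetry; the remaining 4 people can be arranged in (4)! = 24 ways.

24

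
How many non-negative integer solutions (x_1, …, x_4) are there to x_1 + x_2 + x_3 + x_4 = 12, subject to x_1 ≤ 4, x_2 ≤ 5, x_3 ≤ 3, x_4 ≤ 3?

20

By stars and bars, unrestricted non-negative solutions to x_1+…+x_4 = 12 number C(12+3,3) = 455.
Subtract solutions that violate a single cap (substitute x_i' = x_i − (cap_i+1)): x_1 ≥ 5 gives C(10,3) = 120; x_2 ≥ 6 gives C(9,3) = 84; x_3 ≥ 4 gives C(11,3) = 165; x_4 ≥ 4 gives C(11,3) = 165. Together 534.
Add back pairs where two caps are both exceeded: 4 + 20 + 20 + 10 + 10 + 35 = 99.
By inclusion–exclusion the count is 455 − 534 + 99 = 20.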